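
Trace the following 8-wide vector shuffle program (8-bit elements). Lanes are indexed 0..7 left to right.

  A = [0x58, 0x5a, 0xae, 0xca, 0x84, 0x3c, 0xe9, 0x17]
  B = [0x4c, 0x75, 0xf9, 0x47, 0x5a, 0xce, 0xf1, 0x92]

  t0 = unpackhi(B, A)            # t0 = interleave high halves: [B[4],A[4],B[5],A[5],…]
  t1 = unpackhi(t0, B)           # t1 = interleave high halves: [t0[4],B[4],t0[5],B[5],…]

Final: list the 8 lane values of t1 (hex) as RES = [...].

RES = [0xf1, 0x5a, 0xe9, 0xce, 0x92, 0xf1, 0x17, 0x92]

→ t0 |5a|84|ce|3c|f1|e9|92|17|
→ t1 |f1|5a|e9|ce|92|f1|17|92|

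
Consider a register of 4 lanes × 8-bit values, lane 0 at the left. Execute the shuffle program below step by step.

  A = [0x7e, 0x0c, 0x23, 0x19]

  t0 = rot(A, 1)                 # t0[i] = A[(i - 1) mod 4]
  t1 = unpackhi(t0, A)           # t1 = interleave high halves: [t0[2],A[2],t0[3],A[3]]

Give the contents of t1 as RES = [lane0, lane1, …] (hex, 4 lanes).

t0 = [0x19, 0x7e, 0x0c, 0x23]
t1 = [0x0c, 0x23, 0x23, 0x19]

RES = [0x0c, 0x23, 0x23, 0x19]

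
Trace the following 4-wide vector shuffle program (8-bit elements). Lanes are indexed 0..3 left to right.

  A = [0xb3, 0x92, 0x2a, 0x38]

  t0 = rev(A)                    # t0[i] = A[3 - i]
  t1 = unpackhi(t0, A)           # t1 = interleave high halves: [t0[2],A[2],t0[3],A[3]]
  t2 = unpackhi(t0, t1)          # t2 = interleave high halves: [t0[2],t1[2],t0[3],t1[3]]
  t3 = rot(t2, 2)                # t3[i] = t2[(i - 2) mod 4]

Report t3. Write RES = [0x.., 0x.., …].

RES = [0xb3, 0x38, 0x92, 0xb3]

t0 = [0x38, 0x2a, 0x92, 0xb3]
t1 = [0x92, 0x2a, 0xb3, 0x38]
t2 = [0x92, 0xb3, 0xb3, 0x38]
t3 = [0xb3, 0x38, 0x92, 0xb3]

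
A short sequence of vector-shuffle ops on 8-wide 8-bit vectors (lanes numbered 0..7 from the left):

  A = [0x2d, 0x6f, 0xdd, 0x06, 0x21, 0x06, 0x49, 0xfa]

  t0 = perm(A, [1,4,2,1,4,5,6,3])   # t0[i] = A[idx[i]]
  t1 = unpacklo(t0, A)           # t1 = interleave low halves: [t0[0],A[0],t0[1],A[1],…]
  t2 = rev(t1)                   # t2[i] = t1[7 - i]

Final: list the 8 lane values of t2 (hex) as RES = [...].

t0 = [0x6f, 0x21, 0xdd, 0x6f, 0x21, 0x06, 0x49, 0x06]
t1 = [0x6f, 0x2d, 0x21, 0x6f, 0xdd, 0xdd, 0x6f, 0x06]
t2 = [0x06, 0x6f, 0xdd, 0xdd, 0x6f, 0x21, 0x2d, 0x6f]

RES = [ 0x06  0x6f  0xdd  0xdd  0x6f  0x21  0x2d  0x6f ]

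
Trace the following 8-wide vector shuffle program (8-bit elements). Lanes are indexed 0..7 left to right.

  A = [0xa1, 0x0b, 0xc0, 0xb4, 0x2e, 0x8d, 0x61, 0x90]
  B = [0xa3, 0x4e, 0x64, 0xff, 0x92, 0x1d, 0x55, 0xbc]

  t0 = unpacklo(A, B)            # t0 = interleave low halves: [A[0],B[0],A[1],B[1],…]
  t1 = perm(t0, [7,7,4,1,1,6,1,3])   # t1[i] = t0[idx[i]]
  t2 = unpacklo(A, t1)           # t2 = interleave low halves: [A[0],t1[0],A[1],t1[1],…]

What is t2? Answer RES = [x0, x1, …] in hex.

→ t0 |a1|a3|0b|4e|c0|64|b4|ff|
→ t1 |ff|ff|c0|a3|a3|b4|a3|4e|
→ t2 |a1|ff|0b|ff|c0|c0|b4|a3|

RES = [0xa1, 0xff, 0x0b, 0xff, 0xc0, 0xc0, 0xb4, 0xa3]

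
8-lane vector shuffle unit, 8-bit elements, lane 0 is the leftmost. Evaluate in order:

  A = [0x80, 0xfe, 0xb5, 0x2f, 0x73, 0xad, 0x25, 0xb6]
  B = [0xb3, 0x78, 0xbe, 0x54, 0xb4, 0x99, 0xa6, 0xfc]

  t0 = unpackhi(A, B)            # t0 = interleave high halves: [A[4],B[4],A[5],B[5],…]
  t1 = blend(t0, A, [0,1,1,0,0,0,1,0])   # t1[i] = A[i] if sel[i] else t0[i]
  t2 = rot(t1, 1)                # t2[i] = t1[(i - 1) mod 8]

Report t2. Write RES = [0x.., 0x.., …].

  t0: 73 b4 ad 99 25 a6 b6 fc
  t1: 73 fe b5 99 25 a6 25 fc
  t2: fc 73 fe b5 99 25 a6 25

RES = [0xfc, 0x73, 0xfe, 0xb5, 0x99, 0x25, 0xa6, 0x25]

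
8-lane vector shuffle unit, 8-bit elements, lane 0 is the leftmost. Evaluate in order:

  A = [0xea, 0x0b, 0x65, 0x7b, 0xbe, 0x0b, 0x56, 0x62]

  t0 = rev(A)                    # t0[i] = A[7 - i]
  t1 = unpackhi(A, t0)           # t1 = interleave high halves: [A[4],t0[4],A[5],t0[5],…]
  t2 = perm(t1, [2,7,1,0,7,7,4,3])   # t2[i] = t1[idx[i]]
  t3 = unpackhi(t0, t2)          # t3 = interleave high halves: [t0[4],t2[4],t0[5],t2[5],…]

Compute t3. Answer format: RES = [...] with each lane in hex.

→ t0 |62|56|0b|be|7b|65|0b|ea|
→ t1 |be|7b|0b|65|56|0b|62|ea|
→ t2 |0b|ea|7b|be|ea|ea|56|65|
→ t3 |7b|ea|65|ea|0b|56|ea|65|

RES = [0x7b, 0xea, 0x65, 0xea, 0x0b, 0x56, 0xea, 0x65]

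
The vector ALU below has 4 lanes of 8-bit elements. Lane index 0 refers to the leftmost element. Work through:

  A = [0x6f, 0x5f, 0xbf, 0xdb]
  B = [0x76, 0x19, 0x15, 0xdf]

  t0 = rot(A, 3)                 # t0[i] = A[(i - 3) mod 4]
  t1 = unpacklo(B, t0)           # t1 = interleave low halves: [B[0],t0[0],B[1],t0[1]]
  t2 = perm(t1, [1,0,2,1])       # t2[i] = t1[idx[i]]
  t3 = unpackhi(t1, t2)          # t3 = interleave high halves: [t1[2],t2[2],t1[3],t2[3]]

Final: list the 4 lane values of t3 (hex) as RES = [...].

RES = [ 0x19  0x19  0xbf  0x5f ]

t0 = [0x5f, 0xbf, 0xdb, 0x6f]
t1 = [0x76, 0x5f, 0x19, 0xbf]
t2 = [0x5f, 0x76, 0x19, 0x5f]
t3 = [0x19, 0x19, 0xbf, 0x5f]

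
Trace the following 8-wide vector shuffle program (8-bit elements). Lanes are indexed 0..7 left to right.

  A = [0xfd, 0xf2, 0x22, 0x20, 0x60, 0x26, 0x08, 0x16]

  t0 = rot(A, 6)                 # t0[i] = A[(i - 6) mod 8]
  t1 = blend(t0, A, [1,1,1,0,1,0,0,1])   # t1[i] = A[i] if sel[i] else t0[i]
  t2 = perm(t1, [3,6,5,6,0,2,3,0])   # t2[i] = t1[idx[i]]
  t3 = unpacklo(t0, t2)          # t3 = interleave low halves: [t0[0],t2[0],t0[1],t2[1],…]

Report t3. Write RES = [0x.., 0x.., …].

  t0: 22 20 60 26 08 16 fd f2
  t1: fd f2 22 26 60 16 fd 16
  t2: 26 fd 16 fd fd 22 26 fd
  t3: 22 26 20 fd 60 16 26 fd

RES = [ 0x22  0x26  0x20  0xfd  0x60  0x16  0x26  0xfd ]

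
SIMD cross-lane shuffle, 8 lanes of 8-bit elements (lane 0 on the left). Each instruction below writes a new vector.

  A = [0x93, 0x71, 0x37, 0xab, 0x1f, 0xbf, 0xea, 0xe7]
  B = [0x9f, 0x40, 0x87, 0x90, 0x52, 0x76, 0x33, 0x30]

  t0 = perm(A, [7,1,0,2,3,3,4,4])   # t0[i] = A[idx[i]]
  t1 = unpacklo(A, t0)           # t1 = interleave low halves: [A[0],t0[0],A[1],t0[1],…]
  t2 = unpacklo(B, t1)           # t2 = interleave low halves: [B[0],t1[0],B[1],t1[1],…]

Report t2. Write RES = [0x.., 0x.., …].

→ t0 |e7|71|93|37|ab|ab|1f|1f|
→ t1 |93|e7|71|71|37|93|ab|37|
→ t2 |9f|93|40|e7|87|71|90|71|

RES = [0x9f, 0x93, 0x40, 0xe7, 0x87, 0x71, 0x90, 0x71]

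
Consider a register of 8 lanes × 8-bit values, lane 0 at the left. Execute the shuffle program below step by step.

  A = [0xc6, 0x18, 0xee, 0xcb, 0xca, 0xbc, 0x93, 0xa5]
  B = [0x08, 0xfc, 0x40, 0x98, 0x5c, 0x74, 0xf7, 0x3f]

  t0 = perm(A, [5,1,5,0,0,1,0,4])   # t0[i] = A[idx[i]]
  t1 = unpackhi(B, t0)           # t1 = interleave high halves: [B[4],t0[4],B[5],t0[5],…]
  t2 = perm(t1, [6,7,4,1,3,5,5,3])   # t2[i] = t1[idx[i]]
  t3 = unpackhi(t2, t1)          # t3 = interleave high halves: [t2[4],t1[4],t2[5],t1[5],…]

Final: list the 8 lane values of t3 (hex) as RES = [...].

RES = [0x18, 0xf7, 0xc6, 0xc6, 0xc6, 0x3f, 0x18, 0xca]

t0 = [0xbc, 0x18, 0xbc, 0xc6, 0xc6, 0x18, 0xc6, 0xca]
t1 = [0x5c, 0xc6, 0x74, 0x18, 0xf7, 0xc6, 0x3f, 0xca]
t2 = [0x3f, 0xca, 0xf7, 0xc6, 0x18, 0xc6, 0xc6, 0x18]
t3 = [0x18, 0xf7, 0xc6, 0xc6, 0xc6, 0x3f, 0x18, 0xca]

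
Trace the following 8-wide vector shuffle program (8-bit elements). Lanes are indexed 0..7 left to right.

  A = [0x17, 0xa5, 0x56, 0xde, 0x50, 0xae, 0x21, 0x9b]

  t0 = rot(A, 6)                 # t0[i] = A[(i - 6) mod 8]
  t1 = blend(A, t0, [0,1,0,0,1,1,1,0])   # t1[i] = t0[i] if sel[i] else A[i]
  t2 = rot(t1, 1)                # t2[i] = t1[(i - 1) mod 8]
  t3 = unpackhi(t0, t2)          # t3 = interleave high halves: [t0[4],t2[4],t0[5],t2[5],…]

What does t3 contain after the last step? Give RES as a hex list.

  t0: 56 de 50 ae 21 9b 17 a5
  t1: 17 de 56 de 21 9b 17 9b
  t2: 9b 17 de 56 de 21 9b 17
  t3: 21 de 9b 21 17 9b a5 17

RES = [ 0x21  0xde  0x9b  0x21  0x17  0x9b  0xa5  0x17 ]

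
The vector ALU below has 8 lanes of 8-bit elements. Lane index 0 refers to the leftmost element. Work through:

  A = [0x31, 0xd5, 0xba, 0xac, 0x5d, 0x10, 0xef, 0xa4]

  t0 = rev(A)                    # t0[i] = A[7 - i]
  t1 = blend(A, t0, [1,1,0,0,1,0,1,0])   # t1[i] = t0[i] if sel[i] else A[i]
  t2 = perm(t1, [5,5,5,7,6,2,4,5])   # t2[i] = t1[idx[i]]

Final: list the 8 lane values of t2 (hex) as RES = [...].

RES = [0x10, 0x10, 0x10, 0xa4, 0xd5, 0xba, 0xac, 0x10]

  t0: a4 ef 10 5d ac ba d5 31
  t1: a4 ef ba ac ac 10 d5 a4
  t2: 10 10 10 a4 d5 ba ac 10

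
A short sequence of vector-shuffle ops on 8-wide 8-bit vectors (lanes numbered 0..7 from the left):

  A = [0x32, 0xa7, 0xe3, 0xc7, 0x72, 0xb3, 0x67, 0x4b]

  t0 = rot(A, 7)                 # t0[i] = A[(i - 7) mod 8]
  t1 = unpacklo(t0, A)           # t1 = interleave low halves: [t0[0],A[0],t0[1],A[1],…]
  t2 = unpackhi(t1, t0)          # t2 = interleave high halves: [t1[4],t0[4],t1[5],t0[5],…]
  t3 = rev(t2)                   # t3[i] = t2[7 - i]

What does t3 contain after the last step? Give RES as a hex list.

  t0: a7 e3 c7 72 b3 67 4b 32
  t1: a7 32 e3 a7 c7 e3 72 c7
  t2: c7 b3 e3 67 72 4b c7 32
  t3: 32 c7 4b 72 67 e3 b3 c7

RES = [0x32, 0xc7, 0x4b, 0x72, 0x67, 0xe3, 0xb3, 0xc7]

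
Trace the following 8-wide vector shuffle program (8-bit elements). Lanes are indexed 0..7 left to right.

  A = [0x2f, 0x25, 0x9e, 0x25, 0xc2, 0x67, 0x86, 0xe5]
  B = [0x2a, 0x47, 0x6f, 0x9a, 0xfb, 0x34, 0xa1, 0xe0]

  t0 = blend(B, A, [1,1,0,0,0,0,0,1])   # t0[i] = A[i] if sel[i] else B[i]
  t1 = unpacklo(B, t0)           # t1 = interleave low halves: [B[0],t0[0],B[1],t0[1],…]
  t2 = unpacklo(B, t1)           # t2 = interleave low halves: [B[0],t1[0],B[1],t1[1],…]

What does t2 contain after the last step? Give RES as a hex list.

RES = [0x2a, 0x2a, 0x47, 0x2f, 0x6f, 0x47, 0x9a, 0x25]

→ t0 |2f|25|6f|9a|fb|34|a1|e5|
→ t1 |2a|2f|47|25|6f|6f|9a|9a|
→ t2 |2a|2a|47|2f|6f|47|9a|25|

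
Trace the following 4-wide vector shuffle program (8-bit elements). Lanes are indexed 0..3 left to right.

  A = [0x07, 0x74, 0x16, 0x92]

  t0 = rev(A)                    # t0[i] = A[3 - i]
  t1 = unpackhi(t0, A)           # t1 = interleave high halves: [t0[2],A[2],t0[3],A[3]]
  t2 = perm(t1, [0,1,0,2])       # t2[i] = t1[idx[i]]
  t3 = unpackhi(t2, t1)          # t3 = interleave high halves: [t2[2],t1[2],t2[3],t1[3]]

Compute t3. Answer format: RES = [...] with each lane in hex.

RES = [ 0x74  0x07  0x07  0x92 ]

  t0: 92 16 74 07
  t1: 74 16 07 92
  t2: 74 16 74 07
  t3: 74 07 07 92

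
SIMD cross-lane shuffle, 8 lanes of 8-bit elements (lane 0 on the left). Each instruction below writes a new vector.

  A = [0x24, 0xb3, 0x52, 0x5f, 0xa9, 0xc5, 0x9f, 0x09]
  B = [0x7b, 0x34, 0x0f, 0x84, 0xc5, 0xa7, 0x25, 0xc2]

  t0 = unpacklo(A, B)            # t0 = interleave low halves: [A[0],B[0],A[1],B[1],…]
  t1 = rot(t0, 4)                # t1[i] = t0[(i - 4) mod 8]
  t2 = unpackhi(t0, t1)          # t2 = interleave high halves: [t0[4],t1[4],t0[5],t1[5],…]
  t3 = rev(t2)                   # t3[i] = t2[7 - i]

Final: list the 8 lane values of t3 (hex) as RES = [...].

RES = [ 0x34  0x84  0xb3  0x5f  0x7b  0x0f  0x24  0x52 ]

→ t0 |24|7b|b3|34|52|0f|5f|84|
→ t1 |52|0f|5f|84|24|7b|b3|34|
→ t2 |52|24|0f|7b|5f|b3|84|34|
→ t3 |34|84|b3|5f|7b|0f|24|52|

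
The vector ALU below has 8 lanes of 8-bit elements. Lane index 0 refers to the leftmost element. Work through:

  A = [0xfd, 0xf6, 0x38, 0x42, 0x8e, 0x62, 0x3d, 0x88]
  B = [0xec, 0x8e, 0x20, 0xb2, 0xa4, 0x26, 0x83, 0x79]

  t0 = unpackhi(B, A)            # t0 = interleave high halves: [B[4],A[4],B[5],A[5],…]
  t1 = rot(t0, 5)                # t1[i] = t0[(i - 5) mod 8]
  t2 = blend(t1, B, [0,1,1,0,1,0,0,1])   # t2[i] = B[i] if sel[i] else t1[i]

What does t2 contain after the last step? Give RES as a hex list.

  t0: a4 8e 26 62 83 3d 79 88
  t1: 62 83 3d 79 88 a4 8e 26
  t2: 62 8e 20 79 a4 a4 8e 79

RES = [0x62, 0x8e, 0x20, 0x79, 0xa4, 0xa4, 0x8e, 0x79]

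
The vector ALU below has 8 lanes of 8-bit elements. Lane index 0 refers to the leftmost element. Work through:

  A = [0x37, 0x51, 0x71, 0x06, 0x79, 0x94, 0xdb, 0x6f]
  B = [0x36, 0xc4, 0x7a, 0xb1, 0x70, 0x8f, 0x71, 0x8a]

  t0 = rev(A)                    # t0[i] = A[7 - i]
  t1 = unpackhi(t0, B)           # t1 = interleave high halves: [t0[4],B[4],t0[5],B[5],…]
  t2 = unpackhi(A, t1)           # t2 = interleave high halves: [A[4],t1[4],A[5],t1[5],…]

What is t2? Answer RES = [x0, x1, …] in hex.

RES = [ 0x79  0x51  0x94  0x71  0xdb  0x37  0x6f  0x8a ]

→ t0 |6f|db|94|79|06|71|51|37|
→ t1 |06|70|71|8f|51|71|37|8a|
→ t2 |79|51|94|71|db|37|6f|8a|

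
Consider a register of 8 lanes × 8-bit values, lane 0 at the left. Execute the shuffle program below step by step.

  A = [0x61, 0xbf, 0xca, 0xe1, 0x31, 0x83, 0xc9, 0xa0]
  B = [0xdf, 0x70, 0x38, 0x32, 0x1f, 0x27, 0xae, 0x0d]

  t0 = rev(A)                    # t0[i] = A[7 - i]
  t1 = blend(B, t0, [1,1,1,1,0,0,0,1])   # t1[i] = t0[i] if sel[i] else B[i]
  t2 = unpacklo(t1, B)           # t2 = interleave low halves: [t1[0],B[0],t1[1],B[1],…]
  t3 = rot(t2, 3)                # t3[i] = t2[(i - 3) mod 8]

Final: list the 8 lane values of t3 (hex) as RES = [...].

→ t0 |a0|c9|83|31|e1|ca|bf|61|
→ t1 |a0|c9|83|31|1f|27|ae|61|
→ t2 |a0|df|c9|70|83|38|31|32|
→ t3 |38|31|32|a0|df|c9|70|83|

RES = [0x38, 0x31, 0x32, 0xa0, 0xdf, 0xc9, 0x70, 0x83]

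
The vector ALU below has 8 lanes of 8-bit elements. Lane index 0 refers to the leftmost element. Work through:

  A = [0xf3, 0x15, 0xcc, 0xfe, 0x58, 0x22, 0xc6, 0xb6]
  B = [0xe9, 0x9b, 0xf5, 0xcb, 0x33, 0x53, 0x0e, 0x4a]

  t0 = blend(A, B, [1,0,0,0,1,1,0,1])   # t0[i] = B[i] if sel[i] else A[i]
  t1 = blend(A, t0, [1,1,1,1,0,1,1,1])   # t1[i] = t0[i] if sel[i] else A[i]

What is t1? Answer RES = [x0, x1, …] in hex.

RES = [ 0xe9  0x15  0xcc  0xfe  0x58  0x53  0xc6  0x4a ]

t0 = [0xe9, 0x15, 0xcc, 0xfe, 0x33, 0x53, 0xc6, 0x4a]
t1 = [0xe9, 0x15, 0xcc, 0xfe, 0x58, 0x53, 0xc6, 0x4a]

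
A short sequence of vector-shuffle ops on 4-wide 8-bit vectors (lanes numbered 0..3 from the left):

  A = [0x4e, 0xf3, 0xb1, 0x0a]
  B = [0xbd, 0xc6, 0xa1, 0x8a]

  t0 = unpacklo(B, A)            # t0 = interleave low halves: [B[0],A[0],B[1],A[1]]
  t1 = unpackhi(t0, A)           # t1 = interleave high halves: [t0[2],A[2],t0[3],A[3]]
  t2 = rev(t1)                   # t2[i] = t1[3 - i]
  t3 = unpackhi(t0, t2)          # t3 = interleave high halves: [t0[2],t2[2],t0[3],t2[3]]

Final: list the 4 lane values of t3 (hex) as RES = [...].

RES = [ 0xc6  0xb1  0xf3  0xc6 ]

t0 = [0xbd, 0x4e, 0xc6, 0xf3]
t1 = [0xc6, 0xb1, 0xf3, 0x0a]
t2 = [0x0a, 0xf3, 0xb1, 0xc6]
t3 = [0xc6, 0xb1, 0xf3, 0xc6]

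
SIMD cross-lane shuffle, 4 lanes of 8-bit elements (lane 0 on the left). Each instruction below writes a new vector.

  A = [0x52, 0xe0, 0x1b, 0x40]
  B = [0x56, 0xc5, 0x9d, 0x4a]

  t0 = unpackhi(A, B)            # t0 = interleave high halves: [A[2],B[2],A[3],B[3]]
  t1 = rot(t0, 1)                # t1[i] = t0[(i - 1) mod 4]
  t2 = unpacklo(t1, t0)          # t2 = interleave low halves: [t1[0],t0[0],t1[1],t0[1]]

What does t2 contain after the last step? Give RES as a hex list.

t0 = [0x1b, 0x9d, 0x40, 0x4a]
t1 = [0x4a, 0x1b, 0x9d, 0x40]
t2 = [0x4a, 0x1b, 0x1b, 0x9d]

RES = [ 0x4a  0x1b  0x1b  0x9d ]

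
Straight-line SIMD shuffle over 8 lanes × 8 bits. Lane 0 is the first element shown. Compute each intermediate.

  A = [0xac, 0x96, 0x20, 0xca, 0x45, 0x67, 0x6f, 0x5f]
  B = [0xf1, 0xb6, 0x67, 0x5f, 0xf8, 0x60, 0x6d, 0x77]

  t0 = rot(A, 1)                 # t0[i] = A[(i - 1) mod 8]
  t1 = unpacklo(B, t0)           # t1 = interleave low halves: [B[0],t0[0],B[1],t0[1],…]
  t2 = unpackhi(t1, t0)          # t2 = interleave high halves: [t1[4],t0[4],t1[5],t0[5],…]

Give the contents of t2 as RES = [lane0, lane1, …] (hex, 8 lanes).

→ t0 |5f|ac|96|20|ca|45|67|6f|
→ t1 |f1|5f|b6|ac|67|96|5f|20|
→ t2 |67|ca|96|45|5f|67|20|6f|

RES = [0x67, 0xca, 0x96, 0x45, 0x5f, 0x67, 0x20, 0x6f]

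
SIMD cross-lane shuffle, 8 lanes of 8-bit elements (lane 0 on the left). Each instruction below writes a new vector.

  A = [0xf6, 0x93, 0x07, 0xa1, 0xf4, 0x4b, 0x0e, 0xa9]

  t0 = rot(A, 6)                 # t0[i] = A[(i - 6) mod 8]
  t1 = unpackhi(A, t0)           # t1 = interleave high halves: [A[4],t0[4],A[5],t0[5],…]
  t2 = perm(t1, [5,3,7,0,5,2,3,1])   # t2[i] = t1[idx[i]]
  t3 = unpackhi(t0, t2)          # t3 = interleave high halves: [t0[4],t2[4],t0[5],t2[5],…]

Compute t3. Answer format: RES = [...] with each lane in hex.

t0 = [0x07, 0xa1, 0xf4, 0x4b, 0x0e, 0xa9, 0xf6, 0x93]
t1 = [0xf4, 0x0e, 0x4b, 0xa9, 0x0e, 0xf6, 0xa9, 0x93]
t2 = [0xf6, 0xa9, 0x93, 0xf4, 0xf6, 0x4b, 0xa9, 0x0e]
t3 = [0x0e, 0xf6, 0xa9, 0x4b, 0xf6, 0xa9, 0x93, 0x0e]

RES = [0x0e, 0xf6, 0xa9, 0x4b, 0xf6, 0xa9, 0x93, 0x0e]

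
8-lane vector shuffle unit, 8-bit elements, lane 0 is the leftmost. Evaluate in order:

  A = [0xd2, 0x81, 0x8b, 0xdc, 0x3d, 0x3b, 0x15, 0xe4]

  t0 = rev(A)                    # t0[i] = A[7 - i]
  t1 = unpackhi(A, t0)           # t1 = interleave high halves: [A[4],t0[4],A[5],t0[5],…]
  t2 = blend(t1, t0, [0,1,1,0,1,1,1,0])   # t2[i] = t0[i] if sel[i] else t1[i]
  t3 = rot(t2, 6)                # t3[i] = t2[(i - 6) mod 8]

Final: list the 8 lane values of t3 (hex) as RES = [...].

RES = [ 0x3b  0x8b  0xdc  0x8b  0x81  0xd2  0x3d  0x15 ]

  t0: e4 15 3b 3d dc 8b 81 d2
  t1: 3d dc 3b 8b 15 81 e4 d2
  t2: 3d 15 3b 8b dc 8b 81 d2
  t3: 3b 8b dc 8b 81 d2 3d 15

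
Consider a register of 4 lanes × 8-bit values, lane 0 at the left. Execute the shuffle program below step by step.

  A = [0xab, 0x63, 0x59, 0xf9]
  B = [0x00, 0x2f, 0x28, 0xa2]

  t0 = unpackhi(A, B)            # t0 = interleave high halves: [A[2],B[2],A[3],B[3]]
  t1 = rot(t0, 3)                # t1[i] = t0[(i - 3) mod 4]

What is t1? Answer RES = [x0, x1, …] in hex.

RES = [0x28, 0xf9, 0xa2, 0x59]

  t0: 59 28 f9 a2
  t1: 28 f9 a2 59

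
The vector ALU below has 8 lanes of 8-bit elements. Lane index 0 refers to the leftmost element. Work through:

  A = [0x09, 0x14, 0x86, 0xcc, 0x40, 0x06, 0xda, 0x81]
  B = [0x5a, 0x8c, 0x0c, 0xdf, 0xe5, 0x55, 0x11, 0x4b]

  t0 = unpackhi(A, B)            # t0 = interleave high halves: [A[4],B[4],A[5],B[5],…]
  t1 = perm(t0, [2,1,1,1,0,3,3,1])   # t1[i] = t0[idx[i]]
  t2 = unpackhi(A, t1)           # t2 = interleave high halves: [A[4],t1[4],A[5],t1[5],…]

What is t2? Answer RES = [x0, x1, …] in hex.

RES = [ 0x40  0x40  0x06  0x55  0xda  0x55  0x81  0xe5 ]

t0 = [0x40, 0xe5, 0x06, 0x55, 0xda, 0x11, 0x81, 0x4b]
t1 = [0x06, 0xe5, 0xe5, 0xe5, 0x40, 0x55, 0x55, 0xe5]
t2 = [0x40, 0x40, 0x06, 0x55, 0xda, 0x55, 0x81, 0xe5]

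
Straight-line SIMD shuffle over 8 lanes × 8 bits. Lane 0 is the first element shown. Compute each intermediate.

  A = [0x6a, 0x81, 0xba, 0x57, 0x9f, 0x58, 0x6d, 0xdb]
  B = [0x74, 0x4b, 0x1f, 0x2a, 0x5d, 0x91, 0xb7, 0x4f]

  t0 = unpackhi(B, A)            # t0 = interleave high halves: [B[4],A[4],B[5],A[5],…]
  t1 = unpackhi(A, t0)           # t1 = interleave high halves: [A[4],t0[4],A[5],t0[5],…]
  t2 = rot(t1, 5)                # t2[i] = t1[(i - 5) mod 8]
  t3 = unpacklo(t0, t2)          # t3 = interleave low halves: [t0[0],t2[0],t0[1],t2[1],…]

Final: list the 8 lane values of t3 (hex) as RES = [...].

RES = [0x5d, 0x6d, 0x9f, 0x6d, 0x91, 0x4f, 0x58, 0xdb]

→ t0 |5d|9f|91|58|b7|6d|4f|db|
→ t1 |9f|b7|58|6d|6d|4f|db|db|
→ t2 |6d|6d|4f|db|db|9f|b7|58|
→ t3 |5d|6d|9f|6d|91|4f|58|db|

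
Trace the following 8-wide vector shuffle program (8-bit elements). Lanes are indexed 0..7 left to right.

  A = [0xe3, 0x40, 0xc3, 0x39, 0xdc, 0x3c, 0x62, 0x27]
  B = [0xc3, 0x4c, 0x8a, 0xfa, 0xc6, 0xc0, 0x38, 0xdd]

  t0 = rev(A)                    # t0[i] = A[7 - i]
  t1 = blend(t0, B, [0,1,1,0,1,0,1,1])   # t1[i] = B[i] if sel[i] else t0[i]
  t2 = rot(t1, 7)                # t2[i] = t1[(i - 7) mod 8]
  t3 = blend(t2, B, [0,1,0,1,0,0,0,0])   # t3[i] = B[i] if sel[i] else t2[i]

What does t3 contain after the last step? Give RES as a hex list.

→ t0 |27|62|3c|dc|39|c3|40|e3|
→ t1 |27|4c|8a|dc|c6|c3|38|dd|
→ t2 |4c|8a|dc|c6|c3|38|dd|27|
→ t3 |4c|4c|dc|fa|c3|38|dd|27|

RES = [0x4c, 0x4c, 0xdc, 0xfa, 0xc3, 0x38, 0xdd, 0x27]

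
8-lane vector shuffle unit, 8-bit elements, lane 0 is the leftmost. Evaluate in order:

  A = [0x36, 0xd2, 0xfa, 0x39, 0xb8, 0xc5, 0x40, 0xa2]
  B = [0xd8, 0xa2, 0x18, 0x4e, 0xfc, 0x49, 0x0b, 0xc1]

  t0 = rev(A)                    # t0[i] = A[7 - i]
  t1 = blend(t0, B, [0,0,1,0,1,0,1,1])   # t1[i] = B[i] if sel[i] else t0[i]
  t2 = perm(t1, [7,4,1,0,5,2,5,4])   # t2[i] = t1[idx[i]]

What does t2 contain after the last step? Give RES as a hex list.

t0 = [0xa2, 0x40, 0xc5, 0xb8, 0x39, 0xfa, 0xd2, 0x36]
t1 = [0xa2, 0x40, 0x18, 0xb8, 0xfc, 0xfa, 0x0b, 0xc1]
t2 = [0xc1, 0xfc, 0x40, 0xa2, 0xfa, 0x18, 0xfa, 0xfc]

RES = [0xc1, 0xfc, 0x40, 0xa2, 0xfa, 0x18, 0xfa, 0xfc]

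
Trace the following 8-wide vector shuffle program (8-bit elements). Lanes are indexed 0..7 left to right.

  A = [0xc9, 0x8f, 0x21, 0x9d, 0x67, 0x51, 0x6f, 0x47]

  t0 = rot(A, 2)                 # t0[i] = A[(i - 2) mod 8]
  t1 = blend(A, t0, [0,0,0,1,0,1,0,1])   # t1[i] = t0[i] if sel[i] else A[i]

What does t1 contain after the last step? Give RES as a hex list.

→ t0 |6f|47|c9|8f|21|9d|67|51|
→ t1 |c9|8f|21|8f|67|9d|6f|51|

RES = [ 0xc9  0x8f  0x21  0x8f  0x67  0x9d  0x6f  0x51 ]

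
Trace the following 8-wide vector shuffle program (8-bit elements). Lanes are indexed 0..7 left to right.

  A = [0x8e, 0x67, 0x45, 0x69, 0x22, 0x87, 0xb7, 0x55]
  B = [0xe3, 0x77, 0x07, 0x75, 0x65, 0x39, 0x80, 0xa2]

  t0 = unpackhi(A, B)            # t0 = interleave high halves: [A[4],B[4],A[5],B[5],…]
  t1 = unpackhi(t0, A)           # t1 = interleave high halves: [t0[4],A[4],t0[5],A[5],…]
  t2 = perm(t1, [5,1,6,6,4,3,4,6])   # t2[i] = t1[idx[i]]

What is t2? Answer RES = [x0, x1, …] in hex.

RES = [0xb7, 0x22, 0xa2, 0xa2, 0x55, 0x87, 0x55, 0xa2]

  t0: 22 65 87 39 b7 80 55 a2
  t1: b7 22 80 87 55 b7 a2 55
  t2: b7 22 a2 a2 55 87 55 a2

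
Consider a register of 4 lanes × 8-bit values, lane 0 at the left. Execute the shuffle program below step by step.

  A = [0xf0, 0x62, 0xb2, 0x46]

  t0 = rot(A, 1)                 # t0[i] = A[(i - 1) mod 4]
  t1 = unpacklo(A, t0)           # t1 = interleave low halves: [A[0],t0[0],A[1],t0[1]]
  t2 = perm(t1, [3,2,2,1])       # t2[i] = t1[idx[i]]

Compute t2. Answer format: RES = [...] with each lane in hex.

→ t0 |46|f0|62|b2|
→ t1 |f0|46|62|f0|
→ t2 |f0|62|62|46|

RES = [0xf0, 0x62, 0x62, 0x46]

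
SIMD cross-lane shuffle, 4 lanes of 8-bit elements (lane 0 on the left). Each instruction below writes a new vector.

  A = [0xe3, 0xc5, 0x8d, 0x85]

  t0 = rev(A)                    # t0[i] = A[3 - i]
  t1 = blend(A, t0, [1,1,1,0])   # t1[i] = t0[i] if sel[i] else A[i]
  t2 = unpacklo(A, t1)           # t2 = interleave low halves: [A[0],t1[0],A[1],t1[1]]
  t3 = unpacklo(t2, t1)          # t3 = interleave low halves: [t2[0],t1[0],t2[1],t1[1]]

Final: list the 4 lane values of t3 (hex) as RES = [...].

  t0: 85 8d c5 e3
  t1: 85 8d c5 85
  t2: e3 85 c5 8d
  t3: e3 85 85 8d

RES = [ 0xe3  0x85  0x85  0x8d ]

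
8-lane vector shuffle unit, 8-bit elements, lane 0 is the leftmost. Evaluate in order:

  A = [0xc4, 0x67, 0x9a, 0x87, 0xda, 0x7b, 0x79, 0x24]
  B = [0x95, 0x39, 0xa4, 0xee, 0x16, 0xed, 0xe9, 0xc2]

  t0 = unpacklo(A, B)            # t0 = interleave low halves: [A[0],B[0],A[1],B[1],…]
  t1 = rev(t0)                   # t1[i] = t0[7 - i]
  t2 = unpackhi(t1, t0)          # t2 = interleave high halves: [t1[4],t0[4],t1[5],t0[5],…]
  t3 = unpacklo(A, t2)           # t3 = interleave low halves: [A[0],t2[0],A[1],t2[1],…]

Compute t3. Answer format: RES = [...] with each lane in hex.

  t0: c4 95 67 39 9a a4 87 ee
  t1: ee 87 a4 9a 39 67 95 c4
  t2: 39 9a 67 a4 95 87 c4 ee
  t3: c4 39 67 9a 9a 67 87 a4

RES = [0xc4, 0x39, 0x67, 0x9a, 0x9a, 0x67, 0x87, 0xa4]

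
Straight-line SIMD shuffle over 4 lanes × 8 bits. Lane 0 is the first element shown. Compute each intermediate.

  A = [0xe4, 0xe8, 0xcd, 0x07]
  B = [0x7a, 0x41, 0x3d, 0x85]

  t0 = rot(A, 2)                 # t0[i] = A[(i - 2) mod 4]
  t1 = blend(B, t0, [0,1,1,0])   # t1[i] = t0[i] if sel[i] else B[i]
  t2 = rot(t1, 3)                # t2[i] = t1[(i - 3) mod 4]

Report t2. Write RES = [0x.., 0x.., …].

RES = [ 0x07  0xe4  0x85  0x7a ]

→ t0 |cd|07|e4|e8|
→ t1 |7a|07|e4|85|
→ t2 |07|e4|85|7a|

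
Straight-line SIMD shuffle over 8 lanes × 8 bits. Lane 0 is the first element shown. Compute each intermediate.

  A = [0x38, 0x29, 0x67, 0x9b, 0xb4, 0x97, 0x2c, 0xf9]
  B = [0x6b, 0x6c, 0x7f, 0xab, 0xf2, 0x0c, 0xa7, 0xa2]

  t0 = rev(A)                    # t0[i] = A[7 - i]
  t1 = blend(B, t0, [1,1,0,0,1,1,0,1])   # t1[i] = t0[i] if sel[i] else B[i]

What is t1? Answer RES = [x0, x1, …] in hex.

RES = [0xf9, 0x2c, 0x7f, 0xab, 0x9b, 0x67, 0xa7, 0x38]

t0 = [0xf9, 0x2c, 0x97, 0xb4, 0x9b, 0x67, 0x29, 0x38]
t1 = [0xf9, 0x2c, 0x7f, 0xab, 0x9b, 0x67, 0xa7, 0x38]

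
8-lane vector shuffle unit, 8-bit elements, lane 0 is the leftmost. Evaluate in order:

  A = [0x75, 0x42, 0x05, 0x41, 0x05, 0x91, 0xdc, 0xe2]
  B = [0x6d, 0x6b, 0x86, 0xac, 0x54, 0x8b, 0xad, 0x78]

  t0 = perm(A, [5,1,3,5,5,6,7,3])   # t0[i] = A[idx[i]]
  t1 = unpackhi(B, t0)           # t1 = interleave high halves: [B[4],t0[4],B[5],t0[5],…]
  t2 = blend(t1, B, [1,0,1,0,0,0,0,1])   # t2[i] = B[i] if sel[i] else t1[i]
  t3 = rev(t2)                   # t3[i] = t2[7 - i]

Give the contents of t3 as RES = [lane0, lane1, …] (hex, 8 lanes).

  t0: 91 42 41 91 91 dc e2 41
  t1: 54 91 8b dc ad e2 78 41
  t2: 6d 91 86 dc ad e2 78 78
  t3: 78 78 e2 ad dc 86 91 6d

RES = [0x78, 0x78, 0xe2, 0xad, 0xdc, 0x86, 0x91, 0x6d]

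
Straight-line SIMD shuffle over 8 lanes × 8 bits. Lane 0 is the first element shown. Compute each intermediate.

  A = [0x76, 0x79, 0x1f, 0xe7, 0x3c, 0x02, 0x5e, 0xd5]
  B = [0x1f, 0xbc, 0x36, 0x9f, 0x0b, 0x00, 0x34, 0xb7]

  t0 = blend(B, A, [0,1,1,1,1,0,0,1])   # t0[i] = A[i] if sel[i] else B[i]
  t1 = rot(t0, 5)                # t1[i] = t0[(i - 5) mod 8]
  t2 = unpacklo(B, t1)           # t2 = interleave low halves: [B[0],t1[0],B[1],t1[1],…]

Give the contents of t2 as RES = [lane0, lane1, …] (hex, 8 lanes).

RES = [0x1f, 0xe7, 0xbc, 0x3c, 0x36, 0x00, 0x9f, 0x34]

t0 = [0x1f, 0x79, 0x1f, 0xe7, 0x3c, 0x00, 0x34, 0xd5]
t1 = [0xe7, 0x3c, 0x00, 0x34, 0xd5, 0x1f, 0x79, 0x1f]
t2 = [0x1f, 0xe7, 0xbc, 0x3c, 0x36, 0x00, 0x9f, 0x34]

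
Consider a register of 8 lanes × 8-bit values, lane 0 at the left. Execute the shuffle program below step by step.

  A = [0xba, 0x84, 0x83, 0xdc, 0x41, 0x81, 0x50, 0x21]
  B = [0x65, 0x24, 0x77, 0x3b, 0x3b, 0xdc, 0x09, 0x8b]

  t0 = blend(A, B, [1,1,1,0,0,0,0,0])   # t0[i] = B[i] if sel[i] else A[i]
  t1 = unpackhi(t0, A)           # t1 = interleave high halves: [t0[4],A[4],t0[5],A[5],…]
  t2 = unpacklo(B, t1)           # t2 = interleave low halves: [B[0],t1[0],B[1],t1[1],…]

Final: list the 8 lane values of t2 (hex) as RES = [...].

  t0: 65 24 77 dc 41 81 50 21
  t1: 41 41 81 81 50 50 21 21
  t2: 65 41 24 41 77 81 3b 81

RES = [ 0x65  0x41  0x24  0x41  0x77  0x81  0x3b  0x81 ]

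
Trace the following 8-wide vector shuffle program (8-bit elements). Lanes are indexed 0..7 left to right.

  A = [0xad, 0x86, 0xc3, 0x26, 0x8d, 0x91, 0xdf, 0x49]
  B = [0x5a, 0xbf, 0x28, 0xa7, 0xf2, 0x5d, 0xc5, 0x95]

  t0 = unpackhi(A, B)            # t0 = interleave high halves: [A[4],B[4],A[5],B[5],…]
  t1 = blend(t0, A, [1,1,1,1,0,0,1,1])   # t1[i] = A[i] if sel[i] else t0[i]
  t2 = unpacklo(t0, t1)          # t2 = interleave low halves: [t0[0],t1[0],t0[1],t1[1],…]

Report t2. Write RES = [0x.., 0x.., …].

  t0: 8d f2 91 5d df c5 49 95
  t1: ad 86 c3 26 df c5 df 49
  t2: 8d ad f2 86 91 c3 5d 26

RES = [ 0x8d  0xad  0xf2  0x86  0x91  0xc3  0x5d  0x26 ]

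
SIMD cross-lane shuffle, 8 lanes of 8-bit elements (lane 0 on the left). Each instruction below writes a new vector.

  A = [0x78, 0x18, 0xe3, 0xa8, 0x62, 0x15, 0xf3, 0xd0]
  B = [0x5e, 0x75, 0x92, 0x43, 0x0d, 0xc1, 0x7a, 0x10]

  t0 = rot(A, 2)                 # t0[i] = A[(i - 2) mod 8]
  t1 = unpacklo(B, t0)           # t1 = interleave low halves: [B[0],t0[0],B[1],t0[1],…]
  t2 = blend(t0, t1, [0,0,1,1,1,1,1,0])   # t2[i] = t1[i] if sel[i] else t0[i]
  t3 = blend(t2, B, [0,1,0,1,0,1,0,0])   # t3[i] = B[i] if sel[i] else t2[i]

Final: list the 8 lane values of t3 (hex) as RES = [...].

RES = [0xf3, 0x75, 0x75, 0x43, 0x92, 0xc1, 0x43, 0x15]

  t0: f3 d0 78 18 e3 a8 62 15
  t1: 5e f3 75 d0 92 78 43 18
  t2: f3 d0 75 d0 92 78 43 15
  t3: f3 75 75 43 92 c1 43 15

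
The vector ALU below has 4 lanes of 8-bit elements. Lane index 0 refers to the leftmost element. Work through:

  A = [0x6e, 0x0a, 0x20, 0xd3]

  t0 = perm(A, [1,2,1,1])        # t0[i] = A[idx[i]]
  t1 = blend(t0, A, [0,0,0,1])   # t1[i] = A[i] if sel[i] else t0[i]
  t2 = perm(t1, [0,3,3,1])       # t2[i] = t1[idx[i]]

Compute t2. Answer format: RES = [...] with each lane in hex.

RES = [ 0x0a  0xd3  0xd3  0x20 ]

→ t0 |0a|20|0a|0a|
→ t1 |0a|20|0a|d3|
→ t2 |0a|d3|d3|20|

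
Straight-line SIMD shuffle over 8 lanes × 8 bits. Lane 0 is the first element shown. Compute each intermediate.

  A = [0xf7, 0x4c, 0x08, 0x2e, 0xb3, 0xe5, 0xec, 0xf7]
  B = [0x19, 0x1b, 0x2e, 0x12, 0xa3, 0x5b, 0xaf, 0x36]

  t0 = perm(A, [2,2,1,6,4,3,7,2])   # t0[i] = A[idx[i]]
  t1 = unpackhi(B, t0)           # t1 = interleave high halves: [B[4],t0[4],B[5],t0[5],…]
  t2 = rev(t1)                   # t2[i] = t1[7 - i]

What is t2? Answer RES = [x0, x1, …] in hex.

RES = [ 0x08  0x36  0xf7  0xaf  0x2e  0x5b  0xb3  0xa3 ]

→ t0 |08|08|4c|ec|b3|2e|f7|08|
→ t1 |a3|b3|5b|2e|af|f7|36|08|
→ t2 |08|36|f7|af|2e|5b|b3|a3|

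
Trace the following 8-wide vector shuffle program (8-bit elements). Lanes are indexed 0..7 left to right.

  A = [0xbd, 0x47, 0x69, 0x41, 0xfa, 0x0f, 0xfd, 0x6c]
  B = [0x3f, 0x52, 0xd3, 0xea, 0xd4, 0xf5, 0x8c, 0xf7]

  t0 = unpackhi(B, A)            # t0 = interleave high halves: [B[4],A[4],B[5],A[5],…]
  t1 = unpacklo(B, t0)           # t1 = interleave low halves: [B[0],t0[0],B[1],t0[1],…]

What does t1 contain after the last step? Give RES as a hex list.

  t0: d4 fa f5 0f 8c fd f7 6c
  t1: 3f d4 52 fa d3 f5 ea 0f

RES = [ 0x3f  0xd4  0x52  0xfa  0xd3  0xf5  0xea  0x0f ]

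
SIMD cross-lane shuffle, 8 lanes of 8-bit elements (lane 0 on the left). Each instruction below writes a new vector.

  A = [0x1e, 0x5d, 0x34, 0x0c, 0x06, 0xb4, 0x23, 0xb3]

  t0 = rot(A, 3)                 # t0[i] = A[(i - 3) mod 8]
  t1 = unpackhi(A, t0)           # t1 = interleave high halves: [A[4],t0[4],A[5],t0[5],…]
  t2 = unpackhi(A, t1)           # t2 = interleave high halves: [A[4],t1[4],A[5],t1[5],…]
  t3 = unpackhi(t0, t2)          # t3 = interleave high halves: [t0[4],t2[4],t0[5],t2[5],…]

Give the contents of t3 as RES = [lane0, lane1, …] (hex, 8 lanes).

  t0: b4 23 b3 1e 5d 34 0c 06
  t1: 06 5d b4 34 23 0c b3 06
  t2: 06 23 b4 0c 23 b3 b3 06
  t3: 5d 23 34 b3 0c b3 06 06

RES = [ 0x5d  0x23  0x34  0xb3  0x0c  0xb3  0x06  0x06 ]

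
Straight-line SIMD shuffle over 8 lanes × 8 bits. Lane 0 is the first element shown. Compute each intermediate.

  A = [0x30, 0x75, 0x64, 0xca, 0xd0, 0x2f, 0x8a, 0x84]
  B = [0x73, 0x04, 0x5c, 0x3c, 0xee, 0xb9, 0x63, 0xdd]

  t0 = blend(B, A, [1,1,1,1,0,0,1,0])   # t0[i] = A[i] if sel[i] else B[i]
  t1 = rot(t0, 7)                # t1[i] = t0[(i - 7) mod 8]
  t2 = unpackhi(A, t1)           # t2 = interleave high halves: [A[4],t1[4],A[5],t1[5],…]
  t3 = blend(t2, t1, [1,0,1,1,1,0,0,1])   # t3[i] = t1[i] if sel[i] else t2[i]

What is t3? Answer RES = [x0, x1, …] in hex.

t0 = [0x30, 0x75, 0x64, 0xca, 0xee, 0xb9, 0x8a, 0xdd]
t1 = [0x75, 0x64, 0xca, 0xee, 0xb9, 0x8a, 0xdd, 0x30]
t2 = [0xd0, 0xb9, 0x2f, 0x8a, 0x8a, 0xdd, 0x84, 0x30]
t3 = [0x75, 0xb9, 0xca, 0xee, 0xb9, 0xdd, 0x84, 0x30]

RES = [0x75, 0xb9, 0xca, 0xee, 0xb9, 0xdd, 0x84, 0x30]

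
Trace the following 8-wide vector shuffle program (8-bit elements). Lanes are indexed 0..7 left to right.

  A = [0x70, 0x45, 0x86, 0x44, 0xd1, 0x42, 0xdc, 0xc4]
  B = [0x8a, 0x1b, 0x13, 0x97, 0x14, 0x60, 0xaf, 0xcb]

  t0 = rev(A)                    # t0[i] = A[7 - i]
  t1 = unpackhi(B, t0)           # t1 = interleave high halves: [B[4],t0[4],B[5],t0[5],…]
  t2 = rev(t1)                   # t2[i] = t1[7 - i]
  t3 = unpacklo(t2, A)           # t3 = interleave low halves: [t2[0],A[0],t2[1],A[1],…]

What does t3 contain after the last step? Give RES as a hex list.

t0 = [0xc4, 0xdc, 0x42, 0xd1, 0x44, 0x86, 0x45, 0x70]
t1 = [0x14, 0x44, 0x60, 0x86, 0xaf, 0x45, 0xcb, 0x70]
t2 = [0x70, 0xcb, 0x45, 0xaf, 0x86, 0x60, 0x44, 0x14]
t3 = [0x70, 0x70, 0xcb, 0x45, 0x45, 0x86, 0xaf, 0x44]

RES = [ 0x70  0x70  0xcb  0x45  0x45  0x86  0xaf  0x44 ]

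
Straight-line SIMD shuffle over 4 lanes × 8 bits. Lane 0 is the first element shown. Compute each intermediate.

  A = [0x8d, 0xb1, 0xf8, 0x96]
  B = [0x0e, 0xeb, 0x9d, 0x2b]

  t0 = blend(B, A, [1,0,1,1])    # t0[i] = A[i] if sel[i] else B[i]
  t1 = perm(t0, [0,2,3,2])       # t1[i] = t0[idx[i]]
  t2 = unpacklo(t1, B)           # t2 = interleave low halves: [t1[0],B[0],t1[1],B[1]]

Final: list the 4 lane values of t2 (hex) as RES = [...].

RES = [ 0x8d  0x0e  0xf8  0xeb ]

t0 = [0x8d, 0xeb, 0xf8, 0x96]
t1 = [0x8d, 0xf8, 0x96, 0xf8]
t2 = [0x8d, 0x0e, 0xf8, 0xeb]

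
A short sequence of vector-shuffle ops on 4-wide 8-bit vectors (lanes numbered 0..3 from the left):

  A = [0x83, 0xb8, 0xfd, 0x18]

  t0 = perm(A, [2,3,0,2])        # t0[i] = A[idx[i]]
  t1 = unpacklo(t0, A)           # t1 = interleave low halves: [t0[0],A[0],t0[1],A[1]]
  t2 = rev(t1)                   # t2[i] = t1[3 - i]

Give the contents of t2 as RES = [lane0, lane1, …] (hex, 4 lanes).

RES = [0xb8, 0x18, 0x83, 0xfd]

t0 = [0xfd, 0x18, 0x83, 0xfd]
t1 = [0xfd, 0x83, 0x18, 0xb8]
t2 = [0xb8, 0x18, 0x83, 0xfd]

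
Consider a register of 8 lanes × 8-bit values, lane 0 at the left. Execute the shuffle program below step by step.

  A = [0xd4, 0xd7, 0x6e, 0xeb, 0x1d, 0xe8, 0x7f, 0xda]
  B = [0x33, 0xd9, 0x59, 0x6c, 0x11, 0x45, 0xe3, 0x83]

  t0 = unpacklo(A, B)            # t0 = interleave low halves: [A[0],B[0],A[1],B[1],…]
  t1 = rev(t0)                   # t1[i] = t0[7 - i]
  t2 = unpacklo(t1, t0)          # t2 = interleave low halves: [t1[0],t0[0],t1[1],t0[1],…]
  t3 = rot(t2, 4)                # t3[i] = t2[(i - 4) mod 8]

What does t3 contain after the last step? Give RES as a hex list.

  t0: d4 33 d7 d9 6e 59 eb 6c
  t1: 6c eb 59 6e d9 d7 33 d4
  t2: 6c d4 eb 33 59 d7 6e d9
  t3: 59 d7 6e d9 6c d4 eb 33

RES = [0x59, 0xd7, 0x6e, 0xd9, 0x6c, 0xd4, 0xeb, 0x33]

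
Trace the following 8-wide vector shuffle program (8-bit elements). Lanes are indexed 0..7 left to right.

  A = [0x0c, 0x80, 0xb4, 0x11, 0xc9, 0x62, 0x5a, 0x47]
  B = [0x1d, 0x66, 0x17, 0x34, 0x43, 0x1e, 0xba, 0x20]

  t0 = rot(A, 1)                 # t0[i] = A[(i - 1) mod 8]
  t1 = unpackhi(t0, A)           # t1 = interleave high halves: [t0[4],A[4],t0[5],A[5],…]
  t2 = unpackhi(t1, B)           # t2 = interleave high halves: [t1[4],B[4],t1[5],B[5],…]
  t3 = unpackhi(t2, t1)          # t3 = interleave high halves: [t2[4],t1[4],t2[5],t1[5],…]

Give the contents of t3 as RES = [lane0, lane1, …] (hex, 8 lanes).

t0 = [0x47, 0x0c, 0x80, 0xb4, 0x11, 0xc9, 0x62, 0x5a]
t1 = [0x11, 0xc9, 0xc9, 0x62, 0x62, 0x5a, 0x5a, 0x47]
t2 = [0x62, 0x43, 0x5a, 0x1e, 0x5a, 0xba, 0x47, 0x20]
t3 = [0x5a, 0x62, 0xba, 0x5a, 0x47, 0x5a, 0x20, 0x47]

RES = [0x5a, 0x62, 0xba, 0x5a, 0x47, 0x5a, 0x20, 0x47]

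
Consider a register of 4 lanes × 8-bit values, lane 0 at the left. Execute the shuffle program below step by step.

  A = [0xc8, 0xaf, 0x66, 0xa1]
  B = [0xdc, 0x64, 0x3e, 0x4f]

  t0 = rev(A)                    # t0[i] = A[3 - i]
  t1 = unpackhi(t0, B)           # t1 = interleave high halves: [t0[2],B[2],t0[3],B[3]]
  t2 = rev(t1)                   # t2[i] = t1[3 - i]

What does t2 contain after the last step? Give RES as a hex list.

t0 = [0xa1, 0x66, 0xaf, 0xc8]
t1 = [0xaf, 0x3e, 0xc8, 0x4f]
t2 = [0x4f, 0xc8, 0x3e, 0xaf]

RES = [0x4f, 0xc8, 0x3e, 0xaf]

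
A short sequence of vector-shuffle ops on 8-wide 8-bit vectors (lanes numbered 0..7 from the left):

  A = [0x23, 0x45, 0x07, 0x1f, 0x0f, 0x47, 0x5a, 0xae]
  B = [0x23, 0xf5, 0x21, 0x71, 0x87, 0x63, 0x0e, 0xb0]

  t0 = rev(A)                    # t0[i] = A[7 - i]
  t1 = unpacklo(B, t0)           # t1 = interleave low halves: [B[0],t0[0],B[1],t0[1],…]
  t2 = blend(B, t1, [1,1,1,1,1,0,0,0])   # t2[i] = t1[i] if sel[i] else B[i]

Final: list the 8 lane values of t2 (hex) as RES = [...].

RES = [ 0x23  0xae  0xf5  0x5a  0x21  0x63  0x0e  0xb0 ]

  t0: ae 5a 47 0f 1f 07 45 23
  t1: 23 ae f5 5a 21 47 71 0f
  t2: 23 ae f5 5a 21 63 0e b0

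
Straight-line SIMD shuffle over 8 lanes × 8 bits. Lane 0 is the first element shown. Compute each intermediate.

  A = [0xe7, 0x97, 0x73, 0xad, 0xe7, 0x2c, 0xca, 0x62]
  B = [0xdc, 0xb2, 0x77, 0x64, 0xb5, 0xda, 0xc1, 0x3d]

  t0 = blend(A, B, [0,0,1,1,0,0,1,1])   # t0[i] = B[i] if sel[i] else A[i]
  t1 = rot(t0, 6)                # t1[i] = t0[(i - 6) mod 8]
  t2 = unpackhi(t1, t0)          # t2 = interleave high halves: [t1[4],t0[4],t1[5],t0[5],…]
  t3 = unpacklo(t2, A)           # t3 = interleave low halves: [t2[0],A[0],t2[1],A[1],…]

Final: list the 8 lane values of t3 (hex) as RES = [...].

RES = [0xc1, 0xe7, 0xe7, 0x97, 0x3d, 0x73, 0x2c, 0xad]

  t0: e7 97 77 64 e7 2c c1 3d
  t1: 77 64 e7 2c c1 3d e7 97
  t2: c1 e7 3d 2c e7 c1 97 3d
  t3: c1 e7 e7 97 3d 73 2c ad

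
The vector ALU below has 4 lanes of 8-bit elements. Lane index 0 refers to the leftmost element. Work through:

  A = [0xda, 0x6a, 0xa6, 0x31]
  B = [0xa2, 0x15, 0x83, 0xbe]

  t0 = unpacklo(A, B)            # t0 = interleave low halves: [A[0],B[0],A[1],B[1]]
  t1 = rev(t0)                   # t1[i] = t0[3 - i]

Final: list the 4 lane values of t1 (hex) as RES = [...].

→ t0 |da|a2|6a|15|
→ t1 |15|6a|a2|da|

RES = [0x15, 0x6a, 0xa2, 0xda]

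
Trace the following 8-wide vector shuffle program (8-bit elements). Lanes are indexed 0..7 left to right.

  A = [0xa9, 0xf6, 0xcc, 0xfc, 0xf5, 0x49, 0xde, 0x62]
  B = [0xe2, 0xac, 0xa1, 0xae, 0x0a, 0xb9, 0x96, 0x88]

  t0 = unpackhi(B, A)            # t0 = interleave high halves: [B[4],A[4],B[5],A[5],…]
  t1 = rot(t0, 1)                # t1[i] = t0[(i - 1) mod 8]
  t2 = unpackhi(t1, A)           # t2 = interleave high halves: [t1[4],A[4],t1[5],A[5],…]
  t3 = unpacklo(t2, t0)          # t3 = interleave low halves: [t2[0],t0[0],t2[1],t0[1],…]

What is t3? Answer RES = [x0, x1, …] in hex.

  t0: 0a f5 b9 49 96 de 88 62
  t1: 62 0a f5 b9 49 96 de 88
  t2: 49 f5 96 49 de de 88 62
  t3: 49 0a f5 f5 96 b9 49 49

RES = [0x49, 0x0a, 0xf5, 0xf5, 0x96, 0xb9, 0x49, 0x49]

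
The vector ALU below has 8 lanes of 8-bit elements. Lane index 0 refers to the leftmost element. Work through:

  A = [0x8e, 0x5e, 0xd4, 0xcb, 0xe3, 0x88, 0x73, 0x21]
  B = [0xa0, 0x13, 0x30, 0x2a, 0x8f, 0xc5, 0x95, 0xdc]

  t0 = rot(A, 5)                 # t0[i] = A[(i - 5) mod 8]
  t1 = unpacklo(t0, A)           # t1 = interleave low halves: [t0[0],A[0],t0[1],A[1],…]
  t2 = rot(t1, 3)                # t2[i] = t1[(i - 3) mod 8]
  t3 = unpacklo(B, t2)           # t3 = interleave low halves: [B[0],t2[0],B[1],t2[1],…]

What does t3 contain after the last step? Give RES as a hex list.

RES = [ 0xa0  0xd4  0x13  0x73  0x30  0xcb  0x2a  0xcb ]

  t0: cb e3 88 73 21 8e 5e d4
  t1: cb 8e e3 5e 88 d4 73 cb
  t2: d4 73 cb cb 8e e3 5e 88
  t3: a0 d4 13 73 30 cb 2a cb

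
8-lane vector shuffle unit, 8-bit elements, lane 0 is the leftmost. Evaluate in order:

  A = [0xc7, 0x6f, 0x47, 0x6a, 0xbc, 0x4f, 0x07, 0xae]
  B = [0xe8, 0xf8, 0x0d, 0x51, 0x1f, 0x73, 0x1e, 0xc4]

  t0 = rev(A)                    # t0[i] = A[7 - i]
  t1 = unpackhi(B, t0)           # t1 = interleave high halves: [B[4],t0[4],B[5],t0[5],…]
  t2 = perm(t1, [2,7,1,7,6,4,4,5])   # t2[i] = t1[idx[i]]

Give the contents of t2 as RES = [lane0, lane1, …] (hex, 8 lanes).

t0 = [0xae, 0x07, 0x4f, 0xbc, 0x6a, 0x47, 0x6f, 0xc7]
t1 = [0x1f, 0x6a, 0x73, 0x47, 0x1e, 0x6f, 0xc4, 0xc7]
t2 = [0x73, 0xc7, 0x6a, 0xc7, 0xc4, 0x1e, 0x1e, 0x6f]

RES = [ 0x73  0xc7  0x6a  0xc7  0xc4  0x1e  0x1e  0x6f ]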